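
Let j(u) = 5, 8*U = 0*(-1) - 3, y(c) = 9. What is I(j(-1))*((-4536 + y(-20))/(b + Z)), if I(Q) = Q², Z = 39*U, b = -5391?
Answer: 20120/961 ≈ 20.937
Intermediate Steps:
U = -3/8 (U = (0*(-1) - 3)/8 = (0 - 3)/8 = (⅛)*(-3) = -3/8 ≈ -0.37500)
Z = -117/8 (Z = 39*(-3/8) = -117/8 ≈ -14.625)
I(j(-1))*((-4536 + y(-20))/(b + Z)) = 5²*((-4536 + 9)/(-5391 - 117/8)) = 25*(-4527/(-43245/8)) = 25*(-4527*(-8/43245)) = 25*(4024/4805) = 20120/961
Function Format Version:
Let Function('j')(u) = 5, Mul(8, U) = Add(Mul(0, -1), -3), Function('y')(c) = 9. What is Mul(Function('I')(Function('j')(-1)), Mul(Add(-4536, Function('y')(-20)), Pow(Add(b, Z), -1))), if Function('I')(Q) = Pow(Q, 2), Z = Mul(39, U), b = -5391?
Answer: Rational(20120, 961) ≈ 20.937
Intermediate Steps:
U = Rational(-3, 8) (U = Mul(Rational(1, 8), Add(Mul(0, -1), -3)) = Mul(Rational(1, 8), Add(0, -3)) = Mul(Rational(1, 8), -3) = Rational(-3, 8) ≈ -0.37500)
Z = Rational(-117, 8) (Z = Mul(39, Rational(-3, 8)) = Rational(-117, 8) ≈ -14.625)
Mul(Function('I')(Function('j')(-1)), Mul(Add(-4536, Function('y')(-20)), Pow(Add(b, Z), -1))) = Mul(Pow(5, 2), Mul(Add(-4536, 9), Pow(Add(-5391, Rational(-117, 8)), -1))) = Mul(25, Mul(-4527, Pow(Rational(-43245, 8), -1))) = Mul(25, Mul(-4527, Rational(-8, 43245))) = Mul(25, Rational(4024, 4805)) = Rational(20120, 961)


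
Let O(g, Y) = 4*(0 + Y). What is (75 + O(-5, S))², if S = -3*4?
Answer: 729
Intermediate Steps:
S = -12
O(g, Y) = 4*Y
(75 + O(-5, S))² = (75 + 4*(-12))² = (75 - 48)² = 27² = 729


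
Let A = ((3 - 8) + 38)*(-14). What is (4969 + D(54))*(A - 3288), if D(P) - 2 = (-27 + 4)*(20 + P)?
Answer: -12258750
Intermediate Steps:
D(P) = -458 - 23*P (D(P) = 2 + (-27 + 4)*(20 + P) = 2 - 23*(20 + P) = 2 + (-460 - 23*P) = -458 - 23*P)
A = -462 (A = (-5 + 38)*(-14) = 33*(-14) = -462)
(4969 + D(54))*(A - 3288) = (4969 + (-458 - 23*54))*(-462 - 3288) = (4969 + (-458 - 1242))*(-3750) = (4969 - 1700)*(-3750) = 3269*(-3750) = -12258750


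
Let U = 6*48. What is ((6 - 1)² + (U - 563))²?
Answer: 62500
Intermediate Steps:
U = 288
((6 - 1)² + (U - 563))² = ((6 - 1)² + (288 - 563))² = (5² - 275)² = (25 - 275)² = (-250)² = 62500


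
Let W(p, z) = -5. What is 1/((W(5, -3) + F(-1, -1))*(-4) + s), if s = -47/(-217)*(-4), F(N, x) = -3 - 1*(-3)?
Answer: 217/4152 ≈ 0.052264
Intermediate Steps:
F(N, x) = 0 (F(N, x) = -3 + 3 = 0)
s = -188/217 (s = -47*(-1/217)*(-4) = (47/217)*(-4) = -188/217 ≈ -0.86636)
1/((W(5, -3) + F(-1, -1))*(-4) + s) = 1/((-5 + 0)*(-4) - 188/217) = 1/(-5*(-4) - 188/217) = 1/(20 - 188/217) = 1/(4152/217) = 217/4152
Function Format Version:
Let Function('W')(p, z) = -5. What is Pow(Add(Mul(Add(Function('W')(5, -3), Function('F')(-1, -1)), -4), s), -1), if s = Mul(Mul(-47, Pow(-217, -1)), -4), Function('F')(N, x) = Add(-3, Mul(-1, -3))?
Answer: Rational(217, 4152) ≈ 0.052264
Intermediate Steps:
Function('F')(N, x) = 0 (Function('F')(N, x) = Add(-3, 3) = 0)
s = Rational(-188, 217) (s = Mul(Mul(-47, Rational(-1, 217)), -4) = Mul(Rational(47, 217), -4) = Rational(-188, 217) ≈ -0.86636)
Pow(Add(Mul(Add(Function('W')(5, -3), Function('F')(-1, -1)), -4), s), -1) = Pow(Add(Mul(Add(-5, 0), -4), Rational(-188, 217)), -1) = Pow(Add(Mul(-5, -4), Rational(-188, 217)), -1) = Pow(Add(20, Rational(-188, 217)), -1) = Pow(Rational(4152, 217), -1) = Rational(217, 4152)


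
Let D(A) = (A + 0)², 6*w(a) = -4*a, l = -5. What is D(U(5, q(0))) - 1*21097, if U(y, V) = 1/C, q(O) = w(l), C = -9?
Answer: -1708856/81 ≈ -21097.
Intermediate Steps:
w(a) = -2*a/3 (w(a) = (-4*a)/6 = -2*a/3)
q(O) = 10/3 (q(O) = -⅔*(-5) = 10/3)
U(y, V) = -⅑ (U(y, V) = 1/(-9) = -⅑)
D(A) = A²
D(U(5, q(0))) - 1*21097 = (-⅑)² - 1*21097 = 1/81 - 21097 = -1708856/81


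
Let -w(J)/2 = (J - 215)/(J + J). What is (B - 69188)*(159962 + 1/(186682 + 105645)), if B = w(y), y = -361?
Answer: -1167975543486714300/105530047 ≈ -1.1068e+10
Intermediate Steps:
w(J) = -(-215 + J)/J (w(J) = -2*(J - 215)/(J + J) = -2*(-215 + J)/(2*J) = -2*(-215 + J)*1/(2*J) = -(-215 + J)/J)
B = -576/361 (B = (215 - 1*(-361))/(-361) = -(215 + 361)/361 = -1/361*576 = -576/361 ≈ -1.5956)
(B - 69188)*(159962 + 1/(186682 + 105645)) = (-576/361 - 69188)*(159962 + 1/(186682 + 105645)) = -24977444*(159962 + 1/292327)/361 = -24977444/361*46761211575/292327 = -1167975543486714300/105530047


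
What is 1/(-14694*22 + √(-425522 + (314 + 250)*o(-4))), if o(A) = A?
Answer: -161634/52251313801 - I*√427778/104502627602 ≈ -3.0934e-6 - 6.2587e-9*I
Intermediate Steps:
1/(-14694*22 + √(-425522 + (314 + 250)*o(-4))) = 1/(-14694*22 + √(-425522 + (314 + 250)*(-4))) = 1/(-323268 + √(-425522 + 564*(-4))) = 1/(-323268 + √(-425522 - 2256)) = 1/(-323268 + √(-427778)) = 1/(-323268 + I*√427778)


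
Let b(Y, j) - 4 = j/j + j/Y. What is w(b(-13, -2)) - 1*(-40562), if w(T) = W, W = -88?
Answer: 40474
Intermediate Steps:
b(Y, j) = 5 + j/Y (b(Y, j) = 4 + (j/j + j/Y) = 4 + (1 + j/Y) = 5 + j/Y)
w(T) = -88
w(b(-13, -2)) - 1*(-40562) = -88 - 1*(-40562) = -88 + 40562 = 40474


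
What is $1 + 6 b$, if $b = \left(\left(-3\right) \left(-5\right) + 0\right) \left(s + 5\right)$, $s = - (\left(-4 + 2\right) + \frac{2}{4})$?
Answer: $586$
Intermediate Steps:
$s = \frac{3}{2}$ ($s = - (-2 + 2 \cdot \frac{1}{4}) = - (-2 + \frac{1}{2}) = \left(-1\right) \left(- \frac{3}{2}\right) = \frac{3}{2} \approx 1.5$)
$b = \frac{195}{2}$ ($b = \left(\left(-3\right) \left(-5\right) + 0\right) \left(\frac{3}{2} + 5\right) = \left(15 + 0\right) \frac{13}{2} = 15 \cdot \frac{13}{2} = \frac{195}{2} \approx 97.5$)
$1 + 6 b = 1 + 6 \cdot \frac{195}{2} = 1 + 585 = 586$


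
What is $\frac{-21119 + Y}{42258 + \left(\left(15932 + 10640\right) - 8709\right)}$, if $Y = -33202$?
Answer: $- \frac{54321}{60121} \approx -0.90353$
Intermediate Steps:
$\frac{-21119 + Y}{42258 + \left(\left(15932 + 10640\right) - 8709\right)} = \frac{-21119 - 33202}{42258 + \left(\left(15932 + 10640\right) - 8709\right)} = - \frac{54321}{42258 + \left(26572 - 8709\right)} = - \frac{54321}{42258 + 17863} = - \frac{54321}{60121}$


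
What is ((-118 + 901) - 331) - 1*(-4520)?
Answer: 4972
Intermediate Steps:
((-118 + 901) - 331) - 1*(-4520) = (783 - 331) + 4520 = 452 + 4520 = 4972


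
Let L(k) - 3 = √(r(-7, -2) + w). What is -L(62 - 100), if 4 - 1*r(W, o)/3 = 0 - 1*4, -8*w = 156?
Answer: -3 - 3*√2/2 ≈ -5.1213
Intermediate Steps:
w = -39/2 (w = -⅛*156 = -39/2 ≈ -19.500)
r(W, o) = 24 (r(W, o) = 12 - 3*(0 - 1*4) = 12 - 3*(0 - 4) = 12 - 3*(-4) = 12 + 12 = 24)
L(k) = 3 + 3*√2/2 (L(k) = 3 + √(24 - 39/2) = 3 + √(9/2) = 3 + 3*√2/2)
-L(62 - 100) = -(3 + 3*√2/2) = -3 - 3*√2/2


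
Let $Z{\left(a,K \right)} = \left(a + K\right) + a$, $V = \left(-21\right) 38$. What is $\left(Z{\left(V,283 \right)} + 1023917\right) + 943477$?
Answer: $1966081$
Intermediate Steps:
$V = -798$
$Z{\left(a,K \right)} = K + 2 a$ ($Z{\left(a,K \right)} = \left(K + a\right) + a = K + 2 a$)
$\left(Z{\left(V,283 \right)} + 1023917\right) + 943477 = \left(\left(283 + 2 \left(-798\right)\right) + 1023917\right) + 943477 = \left(\left(283 - 1596\right) + 1023917\right) + 943477 = \left(-1313 + 1023917\right) + 943477 = 1022604 + 943477 = 1966081$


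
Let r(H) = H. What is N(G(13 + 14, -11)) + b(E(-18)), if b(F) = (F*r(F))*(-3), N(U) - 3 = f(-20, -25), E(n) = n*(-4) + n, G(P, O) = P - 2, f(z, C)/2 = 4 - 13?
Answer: -8763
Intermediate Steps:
f(z, C) = -18 (f(z, C) = 2*(4 - 13) = 2*(-9) = -18)
G(P, O) = -2 + P
E(n) = -3*n (E(n) = -4*n + n = -3*n)
N(U) = -15 (N(U) = 3 - 18 = -15)
b(F) = -3*F² (b(F) = (F*F)*(-3) = F²*(-3) = -3*F²)
N(G(13 + 14, -11)) + b(E(-18)) = -15 - 3*(-3*(-18))² = -15 - 3*54² = -15 - 3*2916 = -15 - 8748 = -8763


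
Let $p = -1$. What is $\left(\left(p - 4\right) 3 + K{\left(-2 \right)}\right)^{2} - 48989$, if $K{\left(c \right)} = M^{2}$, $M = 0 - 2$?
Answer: $-48868$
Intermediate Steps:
$M = -2$ ($M = 0 - 2 = -2$)
$K{\left(c \right)} = 4$ ($K{\left(c \right)} = \left(-2\right)^{2} = 4$)
$\left(\left(p - 4\right) 3 + K{\left(-2 \right)}\right)^{2} - 48989 = \left(\left(-1 - 4\right) 3 + 4\right)^{2} - 48989 = \left(\left(-5\right) 3 + 4\right)^{2} - 48989 = \left(-15 + 4\right)^{2} - 48989 = \left(-11\right)^{2} - 48989 = 121 - 48989 = -48868$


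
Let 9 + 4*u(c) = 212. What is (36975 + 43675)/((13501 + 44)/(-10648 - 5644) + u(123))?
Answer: 656974900/406637 ≈ 1615.6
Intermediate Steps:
u(c) = 203/4 (u(c) = -9/4 + (1/4)*212 = -9/4 + 53 = 203/4)
(36975 + 43675)/((13501 + 44)/(-10648 - 5644) + u(123)) = (36975 + 43675)/((13501 + 44)/(-10648 - 5644) + 203/4) = 80650/(13545/(-16292) + 203/4) = 80650/(13545*(-1/16292) + 203/4) = 80650/(-13545/16292 + 203/4) = 80650/(406637/8146) = 80650*(8146/406637) = 656974900/406637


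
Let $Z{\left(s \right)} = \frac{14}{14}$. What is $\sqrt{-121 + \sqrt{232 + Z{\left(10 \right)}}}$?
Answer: $\sqrt{-121 + \sqrt{233}} \approx 10.283 i$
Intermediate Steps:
$Z{\left(s \right)} = 1$ ($Z{\left(s \right)} = 14 \cdot \frac{1}{14} = 1$)
$\sqrt{-121 + \sqrt{232 + Z{\left(10 \right)}}} = \sqrt{-121 + \sqrt{232 + 1}} = \sqrt{-121 + \sqrt{233}}$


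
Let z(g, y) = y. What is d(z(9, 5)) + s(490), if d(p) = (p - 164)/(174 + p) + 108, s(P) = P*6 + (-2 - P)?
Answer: 457365/179 ≈ 2555.1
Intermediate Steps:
s(P) = -2 + 5*P (s(P) = 6*P + (-2 - P) = -2 + 5*P)
d(p) = 108 + (-164 + p)/(174 + p) (d(p) = (-164 + p)/(174 + p) + 108 = 108 + (-164 + p)/(174 + p))
d(z(9, 5)) + s(490) = (18628 + 109*5)/(174 + 5) + (-2 + 5*490) = (18628 + 545)/179 + (-2 + 2450) = (1/179)*19173 + 2448 = 19173/179 + 2448 = 457365/179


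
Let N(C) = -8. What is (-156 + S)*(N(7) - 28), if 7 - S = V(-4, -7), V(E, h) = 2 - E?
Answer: 5580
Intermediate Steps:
S = 1 (S = 7 - (2 - 1*(-4)) = 7 - (2 + 4) = 7 - 1*6 = 7 - 6 = 1)
(-156 + S)*(N(7) - 28) = (-156 + 1)*(-8 - 28) = -155*(-36) = 5580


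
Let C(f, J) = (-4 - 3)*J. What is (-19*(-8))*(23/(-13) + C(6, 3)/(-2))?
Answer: 17252/13 ≈ 1327.1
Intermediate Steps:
C(f, J) = -7*J
(-19*(-8))*(23/(-13) + C(6, 3)/(-2)) = (-19*(-8))*(23/(-13) - 7*3/(-2)) = 152*(23*(-1/13) - 21*(-½)) = 152*(-23/13 + 21/2) = 152*(227/26) = 17252/13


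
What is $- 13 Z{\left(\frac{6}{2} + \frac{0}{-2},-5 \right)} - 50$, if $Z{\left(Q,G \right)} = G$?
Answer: $15$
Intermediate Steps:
$- 13 Z{\left(\frac{6}{2} + \frac{0}{-2},-5 \right)} - 50 = \left(-13\right) \left(-5\right) - 50 = 65 - 50 = 15$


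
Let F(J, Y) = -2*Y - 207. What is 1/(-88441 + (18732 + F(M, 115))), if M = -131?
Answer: -1/70146 ≈ -1.4256e-5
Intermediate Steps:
F(J, Y) = -207 - 2*Y
1/(-88441 + (18732 + F(M, 115))) = 1/(-88441 + (18732 + (-207 - 2*115))) = 1/(-88441 + (18732 + (-207 - 230))) = 1/(-88441 + (18732 - 437)) = 1/(-88441 + 18295) = 1/(-70146) = -1/70146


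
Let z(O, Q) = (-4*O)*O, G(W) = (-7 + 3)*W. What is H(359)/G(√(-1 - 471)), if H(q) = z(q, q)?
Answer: -128881*I*√118/236 ≈ -5932.2*I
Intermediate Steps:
G(W) = -4*W
z(O, Q) = -4*O²
H(q) = -4*q²
H(359)/G(√(-1 - 471)) = (-4*359²)/((-4*√(-1 - 471))) = (-4*128881)/((-8*I*√118)) = -515524*I*√118/944 = -128881*I*√118/236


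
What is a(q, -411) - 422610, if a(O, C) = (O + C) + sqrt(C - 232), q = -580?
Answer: -423601 + I*sqrt(643) ≈ -4.236e+5 + 25.357*I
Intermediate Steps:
a(O, C) = C + O + sqrt(-232 + C) (a(O, C) = (C + O) + sqrt(-232 + C) = C + O + sqrt(-232 + C))
a(q, -411) - 422610 = (-411 - 580 + sqrt(-232 - 411)) - 422610 = (-411 - 580 + sqrt(-643)) - 422610 = (-411 - 580 + I*sqrt(643)) - 422610 = (-991 + I*sqrt(643)) - 422610 = -423601 + I*sqrt(643)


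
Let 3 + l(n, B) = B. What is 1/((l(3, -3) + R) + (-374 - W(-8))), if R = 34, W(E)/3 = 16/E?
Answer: -1/340 ≈ -0.0029412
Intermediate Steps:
W(E) = 48/E (W(E) = 3*(16/E) = 48/E)
l(n, B) = -3 + B
1/((l(3, -3) + R) + (-374 - W(-8))) = 1/(((-3 - 3) + 34) + (-374 - 48/(-8))) = 1/((-6 + 34) + (-374 - 48*(-1)/8)) = 1/(28 + (-374 - 1*(-6))) = 1/(28 + (-374 + 6)) = 1/(28 - 368) = 1/(-340) = -1/340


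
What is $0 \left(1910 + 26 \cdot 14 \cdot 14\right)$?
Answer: $0$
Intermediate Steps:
$0 \left(1910 + 26 \cdot 14 \cdot 14\right) = 0 \left(1910 + 364 \cdot 14\right) = 0 \left(1910 + 5096\right) = 0 \cdot 7006 = 0$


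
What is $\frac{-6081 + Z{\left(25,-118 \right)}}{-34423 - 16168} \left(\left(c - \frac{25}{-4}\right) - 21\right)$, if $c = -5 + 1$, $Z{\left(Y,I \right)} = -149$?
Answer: $- \frac{233625}{101182} \approx -2.309$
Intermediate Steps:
$c = -4$
$\frac{-6081 + Z{\left(25,-118 \right)}}{-34423 - 16168} \left(\left(c - \frac{25}{-4}\right) - 21\right) = \frac{-6081 - 149}{-34423 - 16168} \left(\left(-4 - \frac{25}{-4}\right) - 21\right) = - \frac{6230}{-50591} \left(\left(-4 - - \frac{25}{4}\right) - 21\right) = \left(-6230\right) \left(- \frac{1}{50591}\right) \left(\left(-4 + \frac{25}{4}\right) - 21\right) = \frac{6230 \left(\frac{9}{4} - 21\right)}{50591} = \frac{6230}{50591} \left(- \frac{75}{4}\right) = - \frac{233625}{101182}$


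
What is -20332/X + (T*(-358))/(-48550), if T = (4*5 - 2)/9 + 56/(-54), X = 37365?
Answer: -876813626/1632663675 ≈ -0.53704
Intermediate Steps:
T = 26/27 (T = (20 - 2)*(⅑) + 56*(-1/54) = 18*(⅑) - 28/27 = 2 - 28/27 = 26/27 ≈ 0.96296)
-20332/X + (T*(-358))/(-48550) = -20332/37365 + ((26/27)*(-358))/(-48550) = -20332*1/37365 - 9308/27*(-1/48550) = -20332/37365 + 4654/655425 = -876813626/1632663675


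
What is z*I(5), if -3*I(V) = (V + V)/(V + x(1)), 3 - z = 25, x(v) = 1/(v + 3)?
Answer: 880/63 ≈ 13.968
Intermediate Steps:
x(v) = 1/(3 + v)
z = -22 (z = 3 - 1*25 = 3 - 25 = -22)
I(V) = -2*V/(3*(¼ + V)) (I(V) = -(V + V)/(3*(V + 1/(3 + 1))) = -2*V/(3*(V + 1/4)) = -2*V/(3*(V + ¼)) = -2*V/(3*(¼ + V)))
z*I(5) = -(-176)*5/(3 + 12*5) = -(-176)*5/(3 + 60) = -(-176)*5/63 = -22*(-40/63) = 880/63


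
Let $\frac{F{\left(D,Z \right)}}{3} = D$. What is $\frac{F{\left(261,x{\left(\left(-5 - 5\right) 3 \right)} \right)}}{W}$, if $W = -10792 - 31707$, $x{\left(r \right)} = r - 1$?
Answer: $- \frac{783}{42499} \approx -0.018424$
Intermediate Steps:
$x{\left(r \right)} = -1 + r$ ($x{\left(r \right)} = r - 1 = -1 + r$)
$F{\left(D,Z \right)} = 3 D$
$W = -42499$ ($W = -10792 - 31707 = -42499$)
$\frac{F{\left(261,x{\left(\left(-5 - 5\right) 3 \right)} \right)}}{W} = \frac{3 \cdot 261}{-42499} = 783 \left(- \frac{1}{42499}\right) = - \frac{783}{42499}$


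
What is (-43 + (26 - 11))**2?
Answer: 784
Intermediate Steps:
(-43 + (26 - 11))**2 = (-43 + 15)**2 = (-28)**2 = 784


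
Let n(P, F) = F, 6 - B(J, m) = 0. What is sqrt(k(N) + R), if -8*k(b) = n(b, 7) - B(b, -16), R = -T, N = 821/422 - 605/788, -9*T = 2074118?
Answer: 17*sqrt(114830)/12 ≈ 480.06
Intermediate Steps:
T = -2074118/9 (T = -1/9*2074118 = -2074118/9 ≈ -2.3046e+5)
B(J, m) = 6 (B(J, m) = 6 - 1*0 = 6 + 0 = 6)
N = 195819/166268 (N = 821*(1/422) - 605*1/788 = 821/422 - 605/788 = 195819/166268 ≈ 1.1777)
R = 2074118/9 (R = -1*(-2074118/9) = 2074118/9 ≈ 2.3046e+5)
k(b) = -1/8 (k(b) = -(7 - 1*6)/8 = -(7 - 6)/8 = -1/8*1 = -1/8)
sqrt(k(N) + R) = sqrt(-1/8 + 2074118/9) = sqrt(16592935/72) = 17*sqrt(114830)/12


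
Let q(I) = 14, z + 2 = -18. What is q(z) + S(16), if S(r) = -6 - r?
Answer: -8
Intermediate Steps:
z = -20 (z = -2 - 18 = -20)
q(z) + S(16) = 14 + (-6 - 1*16) = 14 + (-6 - 16) = 14 - 22 = -8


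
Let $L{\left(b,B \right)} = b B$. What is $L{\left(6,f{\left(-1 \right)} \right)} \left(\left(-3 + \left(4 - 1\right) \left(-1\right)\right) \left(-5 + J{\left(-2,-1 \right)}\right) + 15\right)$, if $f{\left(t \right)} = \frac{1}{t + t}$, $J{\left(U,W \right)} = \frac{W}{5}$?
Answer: $- \frac{693}{5} \approx -138.6$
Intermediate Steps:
$J{\left(U,W \right)} = \frac{W}{5}$ ($J{\left(U,W \right)} = W \frac{1}{5} = \frac{W}{5}$)
$f{\left(t \right)} = \frac{1}{2 t}$
$L{\left(b,B \right)} = B b$
$L{\left(6,f{\left(-1 \right)} \right)} \left(\left(-3 + \left(4 - 1\right) \left(-1\right)\right) \left(-5 + J{\left(-2,-1 \right)}\right) + 15\right) = \frac{1}{2 \left(-1\right)} 6 \left(\left(-3 + \left(4 - 1\right) \left(-1\right)\right) \left(-5 + \frac{1}{5} \left(-1\right)\right) + 15\right) = \frac{1}{2} \left(-1\right) 6 \left(\left(-3 + 3 \left(-1\right)\right) \left(-5 - \frac{1}{5}\right) + 15\right) = \left(- \frac{1}{2}\right) 6 \left(\left(-3 - 3\right) \left(- \frac{26}{5}\right) + 15\right) = - 3 \left(\left(-6\right) \left(- \frac{26}{5}\right) + 15\right) = - 3 \left(\frac{156}{5} + 15\right) = \left(-3\right) \frac{231}{5} = - \frac{693}{5}$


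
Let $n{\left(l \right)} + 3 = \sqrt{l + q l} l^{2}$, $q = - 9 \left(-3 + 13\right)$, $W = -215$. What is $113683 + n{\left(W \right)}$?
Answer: $113680 + 46225 \sqrt{19135} \approx 6.508 \cdot 10^{6}$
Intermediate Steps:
$q = -90$ ($q = \left(-9\right) 10 = -90$)
$n{\left(l \right)} = -3 + \sqrt{89} l^{2} \sqrt{- l}$ ($n{\left(l \right)} = -3 + \sqrt{l - 90 l} l^{2} = -3 + \sqrt{- 89 l} l^{2} = -3 + \sqrt{89} \sqrt{- l} l^{2} = -3 + \sqrt{89} l^{2} \sqrt{- l}$)
$113683 + n{\left(W \right)} = 113683 - \left(3 - \sqrt{89} \left(\left(-1\right) \left(-215\right)\right)^{\frac{5}{2}}\right) = 113683 - \left(3 - \sqrt{89} \cdot 215^{\frac{5}{2}}\right) = 113683 - \left(3 - \sqrt{89} \cdot 46225 \sqrt{215}\right) = 113683 - \left(3 - 46225 \sqrt{19135}\right) = 113680 + 46225 \sqrt{19135}$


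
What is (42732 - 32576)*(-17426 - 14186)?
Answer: -321051472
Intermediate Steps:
(42732 - 32576)*(-17426 - 14186) = 10156*(-31612) = -321051472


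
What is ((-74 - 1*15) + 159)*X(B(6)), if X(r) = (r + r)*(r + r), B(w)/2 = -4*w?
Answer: 645120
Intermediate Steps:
B(w) = -8*w (B(w) = 2*(-4*w) = -8*w)
X(r) = 4*r² (X(r) = (2*r)*(2*r) = 4*r²)
((-74 - 1*15) + 159)*X(B(6)) = ((-74 - 1*15) + 159)*(4*(-8*6)²) = ((-74 - 15) + 159)*(4*(-48)²) = (-89 + 159)*(4*2304) = 70*9216 = 645120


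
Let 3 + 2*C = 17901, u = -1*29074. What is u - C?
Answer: -38023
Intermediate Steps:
u = -29074
C = 8949 (C = -3/2 + (½)*17901 = -3/2 + 17901/2 = 8949)
u - C = -29074 - 1*8949 = -29074 - 8949 = -38023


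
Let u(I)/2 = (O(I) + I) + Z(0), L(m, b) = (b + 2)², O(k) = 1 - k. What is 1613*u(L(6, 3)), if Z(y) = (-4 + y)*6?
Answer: -74198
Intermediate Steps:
Z(y) = -24 + 6*y
L(m, b) = (2 + b)²
u(I) = -46 (u(I) = 2*(((1 - I) + I) + (-24 + 6*0)) = 2*(1 + (-24 + 0)) = 2*(1 - 24) = 2*(-23) = -46)
1613*u(L(6, 3)) = 1613*(-46) = -74198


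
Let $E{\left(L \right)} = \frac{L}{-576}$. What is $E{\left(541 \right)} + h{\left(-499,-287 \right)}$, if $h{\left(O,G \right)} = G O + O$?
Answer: $\frac{82202723}{576} \approx 1.4271 \cdot 10^{5}$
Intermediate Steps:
$E{\left(L \right)} = - \frac{L}{576}$ ($E{\left(L \right)} = L \left(- \frac{1}{576}\right) = - \frac{L}{576}$)
$h{\left(O,G \right)} = O + G O$
$E{\left(541 \right)} + h{\left(-499,-287 \right)} = \left(- \frac{1}{576}\right) 541 - 499 \left(1 - 287\right) = - \frac{541}{576} - -142714 = - \frac{541}{576} + 142714 = \frac{82202723}{576}$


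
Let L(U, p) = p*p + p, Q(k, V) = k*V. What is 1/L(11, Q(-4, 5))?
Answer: 1/380 ≈ 0.0026316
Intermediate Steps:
Q(k, V) = V*k
L(U, p) = p + p² (L(U, p) = p² + p = p + p²)
1/L(11, Q(-4, 5)) = 1/((5*(-4))*(1 + 5*(-4))) = 1/(-20*(1 - 20)) = 1/(-20*(-19)) = 1/380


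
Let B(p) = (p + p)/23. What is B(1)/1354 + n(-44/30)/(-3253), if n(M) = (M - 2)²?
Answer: -41372059/11396804175 ≈ -0.0036301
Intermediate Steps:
n(M) = (-2 + M)²
B(p) = 2*p/23 (B(p) = (2*p)*(1/23) = 2*p/23)
B(1)/1354 + n(-44/30)/(-3253) = ((2/23)*1)/1354 + (-2 - 44/30)²/(-3253) = (2/23)*(1/1354) + (-2 - 44*1/30)²*(-1/3253) = 1/15571 + (-2 - 22/15)²*(-1/3253) = 1/15571 + (-52/15)²*(-1/3253) = 1/15571 + (2704/225)*(-1/3253) = 1/15571 - 2704/731925 = -41372059/11396804175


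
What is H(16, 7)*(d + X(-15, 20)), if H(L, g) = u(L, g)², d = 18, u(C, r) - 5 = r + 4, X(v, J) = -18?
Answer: 0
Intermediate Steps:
u(C, r) = 9 + r (u(C, r) = 5 + (r + 4) = 5 + (4 + r) = 9 + r)
H(L, g) = (9 + g)²
H(16, 7)*(d + X(-15, 20)) = (9 + 7)²*(18 - 18) = 16²*0 = 256*0 = 0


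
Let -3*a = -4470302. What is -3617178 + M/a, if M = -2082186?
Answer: -8084942147157/2235151 ≈ -3.6172e+6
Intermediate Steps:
a = 4470302/3 (a = -⅓*(-4470302) = 4470302/3 ≈ 1.4901e+6)
-3617178 + M/a = -3617178 - 2082186/4470302/3 = -3617178 - 2082186*3/4470302 = -3617178 - 3123279/2235151 = -8084942147157/2235151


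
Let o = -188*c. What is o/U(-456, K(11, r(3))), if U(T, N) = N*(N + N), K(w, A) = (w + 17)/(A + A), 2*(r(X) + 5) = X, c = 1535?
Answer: -72145/8 ≈ -9018.1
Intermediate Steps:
r(X) = -5 + X/2
o = -288580 (o = -188*1535 = -288580)
K(w, A) = (17 + w)/(2*A) (K(w, A) = (17 + w)/((2*A)) = (17 + w)*(1/(2*A)) = (17 + w)/(2*A))
U(T, N) = 2*N**2 (U(T, N) = N*(2*N) = 2*N**2)
o/U(-456, K(11, r(3))) = -288580*2*(-5 + (1/2)*3)**2/(17 + 11)**2 = -288580*(-5 + 3/2)**2/392 = -288580/(2*((1/2)*28/(-7/2))**2) = -288580/(2*((1/2)*(-2/7)*28)**2) = -288580/(2*(-4)**2) = -288580/(2*16) = -288580/32 = -288580*1/32 = -72145/8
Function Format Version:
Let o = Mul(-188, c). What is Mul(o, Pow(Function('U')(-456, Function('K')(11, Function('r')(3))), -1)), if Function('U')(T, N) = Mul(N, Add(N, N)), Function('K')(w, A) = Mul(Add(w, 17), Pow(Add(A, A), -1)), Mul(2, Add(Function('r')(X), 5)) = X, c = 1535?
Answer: Rational(-72145, 8) ≈ -9018.1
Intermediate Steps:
Function('r')(X) = Add(-5, Mul(Rational(1, 2), X))
o = -288580 (o = Mul(-188, 1535) = -288580)
Function('K')(w, A) = Mul(Rational(1, 2), Pow(A, -1), Add(17, w)) (Function('K')(w, A) = Mul(Add(17, w), Pow(Mul(2, A), -1)) = Mul(Add(17, w), Mul(Rational(1, 2), Pow(A, -1))) = Mul(Rational(1, 2), Pow(A, -1), Add(17, w)))
Function('U')(T, N) = Mul(2, Pow(N, 2)) (Function('U')(T, N) = Mul(N, Mul(2, N)) = Mul(2, Pow(N, 2)))
Mul(o, Pow(Function('U')(-456, Function('K')(11, Function('r')(3))), -1)) = Mul(-288580, Pow(Mul(2, Pow(Mul(Rational(1, 2), Pow(Add(-5, Mul(Rational(1, 2), 3)), -1), Add(17, 11)), 2)), -1)) = Mul(-288580, Pow(Mul(2, Pow(Mul(Rational(1, 2), Pow(Add(-5, Rational(3, 2)), -1), 28), 2)), -1)) = Mul(-288580, Pow(Mul(2, Pow(Mul(Rational(1, 2), Pow(Rational(-7, 2), -1), 28), 2)), -1)) = Mul(-288580, Pow(Mul(2, Pow(Mul(Rational(1, 2), Rational(-2, 7), 28), 2)), -1)) = Mul(-288580, Pow(Mul(2, Pow(-4, 2)), -1)) = Mul(-288580, Pow(Mul(2, 16), -1)) = Mul(-288580, Pow(32, -1)) = Mul(-288580, Rational(1, 32)) = Rational(-72145, 8)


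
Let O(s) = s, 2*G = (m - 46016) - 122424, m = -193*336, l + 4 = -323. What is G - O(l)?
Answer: -116317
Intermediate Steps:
l = -327 (l = -4 - 323 = -327)
m = -64848
G = -116644 (G = ((-64848 - 46016) - 122424)/2 = (-110864 - 122424)/2 = (½)*(-233288) = -116644)
G - O(l) = -116644 - 1*(-327) = -116644 + 327 = -116317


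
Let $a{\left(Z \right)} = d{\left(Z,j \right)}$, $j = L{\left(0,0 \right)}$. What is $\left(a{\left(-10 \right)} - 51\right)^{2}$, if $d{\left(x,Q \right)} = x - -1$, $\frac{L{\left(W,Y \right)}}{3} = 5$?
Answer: $3600$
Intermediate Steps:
$L{\left(W,Y \right)} = 15$ ($L{\left(W,Y \right)} = 3 \cdot 5 = 15$)
$j = 15$
$d{\left(x,Q \right)} = 1 + x$ ($d{\left(x,Q \right)} = x + 1 = 1 + x$)
$a{\left(Z \right)} = 1 + Z$
$\left(a{\left(-10 \right)} - 51\right)^{2} = \left(\left(1 - 10\right) - 51\right)^{2} = \left(-9 - 51\right)^{2} = \left(-60\right)^{2} = 3600$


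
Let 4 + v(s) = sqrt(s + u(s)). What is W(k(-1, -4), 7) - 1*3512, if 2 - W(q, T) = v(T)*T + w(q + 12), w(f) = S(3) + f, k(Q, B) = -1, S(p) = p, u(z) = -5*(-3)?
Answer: -3496 - 7*sqrt(22) ≈ -3528.8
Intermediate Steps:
u(z) = 15
w(f) = 3 + f
v(s) = -4 + sqrt(15 + s) (v(s) = -4 + sqrt(s + 15) = -4 + sqrt(15 + s))
W(q, T) = -13 - q - T*(-4 + sqrt(15 + T)) (W(q, T) = 2 - ((-4 + sqrt(15 + T))*T + (3 + (q + 12))) = 2 - (T*(-4 + sqrt(15 + T)) + (3 + (12 + q))) = 2 - (T*(-4 + sqrt(15 + T)) + (15 + q)) = 2 - (15 + q + T*(-4 + sqrt(15 + T))) = 2 + (-15 - q - T*(-4 + sqrt(15 + T))) = -13 - q - T*(-4 + sqrt(15 + T)))
W(k(-1, -4), 7) - 1*3512 = (-13 - 1*(-1) - 1*7*(-4 + sqrt(15 + 7))) - 1*3512 = (-13 + 1 - 1*7*(-4 + sqrt(22))) - 3512 = (-13 + 1 + (28 - 7*sqrt(22))) - 3512 = (16 - 7*sqrt(22)) - 3512 = -3496 - 7*sqrt(22)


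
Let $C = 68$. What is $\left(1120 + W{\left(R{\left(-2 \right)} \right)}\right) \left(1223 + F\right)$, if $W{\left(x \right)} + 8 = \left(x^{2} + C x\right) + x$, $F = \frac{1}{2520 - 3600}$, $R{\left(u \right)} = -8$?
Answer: $\frac{34341814}{45} \approx 7.6315 \cdot 10^{5}$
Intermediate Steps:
$F = - \frac{1}{1080}$ ($F = \frac{1}{-1080} = - \frac{1}{1080} \approx -0.00092593$)
$W{\left(x \right)} = -8 + x^{2} + 69 x$ ($W{\left(x \right)} = -8 + \left(\left(x^{2} + 68 x\right) + x\right) = -8 + \left(x^{2} + 69 x\right) = -8 + x^{2} + 69 x$)
$\left(1120 + W{\left(R{\left(-2 \right)} \right)}\right) \left(1223 + F\right) = \left(1120 + \left(-8 + \left(-8\right)^{2} + 69 \left(-8\right)\right)\right) \left(1223 - \frac{1}{1080}\right) = \left(1120 - 496\right) \frac{1320839}{1080} = 624 \cdot \frac{1320839}{1080} = \frac{34341814}{45}$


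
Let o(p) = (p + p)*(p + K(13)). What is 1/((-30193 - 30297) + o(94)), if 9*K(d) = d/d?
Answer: -9/385174 ≈ -2.3366e-5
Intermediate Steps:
K(d) = ⅑ (K(d) = (d/d)/9 = (⅑)*1 = ⅑)
o(p) = 2*p*(⅑ + p) (o(p) = (p + p)*(p + ⅑) = (2*p)*(⅑ + p) = 2*p*(⅑ + p))
1/((-30193 - 30297) + o(94)) = 1/((-30193 - 30297) + (2/9)*94*(1 + 9*94)) = 1/(-60490 + (2/9)*94*(1 + 846)) = 1/(-60490 + (2/9)*94*847) = 1/(-60490 + 159236/9) = 1/(-385174/9) = -9/385174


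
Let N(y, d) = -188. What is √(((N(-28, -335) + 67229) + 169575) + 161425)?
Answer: √398041 ≈ 630.91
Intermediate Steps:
√(((N(-28, -335) + 67229) + 169575) + 161425) = √(((-188 + 67229) + 169575) + 161425) = √((67041 + 169575) + 161425) = √(236616 + 161425) = √398041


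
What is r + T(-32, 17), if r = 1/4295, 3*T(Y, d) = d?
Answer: 73018/12885 ≈ 5.6669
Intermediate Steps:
T(Y, d) = d/3
r = 1/4295 ≈ 0.00023283
r + T(-32, 17) = 1/4295 + (⅓)*17 = 1/4295 + 17/3 = 73018/12885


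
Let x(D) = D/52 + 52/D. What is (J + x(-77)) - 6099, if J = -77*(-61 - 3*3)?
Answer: -2847469/4004 ≈ -711.16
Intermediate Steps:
x(D) = 52/D + D/52 (x(D) = D*(1/52) + 52/D = D/52 + 52/D = 52/D + D/52)
J = 5390 (J = -77*(-61 - 9) = -77*(-70) = 5390)
(J + x(-77)) - 6099 = (5390 + (52/(-77) + (1/52)*(-77))) - 6099 = (5390 + (52*(-1/77) - 77/52)) - 6099 = (5390 + (-52/77 - 77/52)) - 6099 = (5390 - 8633/4004) - 6099 = 21572927/4004 - 6099 = -2847469/4004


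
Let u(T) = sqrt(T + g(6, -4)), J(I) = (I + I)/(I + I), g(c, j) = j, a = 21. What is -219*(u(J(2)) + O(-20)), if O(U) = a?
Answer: -4599 - 219*I*sqrt(3) ≈ -4599.0 - 379.32*I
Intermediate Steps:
O(U) = 21
J(I) = 1 (J(I) = (2*I)/((2*I)) = (2*I)*(1/(2*I)) = 1)
u(T) = sqrt(-4 + T) (u(T) = sqrt(T - 4) = sqrt(-4 + T))
-219*(u(J(2)) + O(-20)) = -219*(sqrt(-4 + 1) + 21) = -219*(sqrt(-3) + 21) = -219*(I*sqrt(3) + 21) = -219*(21 + I*sqrt(3)) = -4599 - 219*I*sqrt(3)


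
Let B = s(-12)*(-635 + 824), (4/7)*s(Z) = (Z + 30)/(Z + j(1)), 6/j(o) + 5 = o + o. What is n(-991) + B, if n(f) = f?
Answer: -5665/4 ≈ -1416.3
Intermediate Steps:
j(o) = 6/(-5 + 2*o) (j(o) = 6/(-5 + (o + o)) = 6/(-5 + 2*o))
s(Z) = 7*(30 + Z)/(4*(-2 + Z)) (s(Z) = 7*((Z + 30)/(Z + 6/(-5 + 2*1)))/4 = 7*((30 + Z)/(Z + 6/(-5 + 2)))/4 = 7*((30 + Z)/(Z + 6/(-3)))/4 = 7*((30 + Z)/(Z + 6*(-⅓)))/4 = 7*((30 + Z)/(Z - 2))/4 = 7*((30 + Z)/(-2 + Z))/4 = 7*(30 + Z)/(4*(-2 + Z)))
B = -1701/4 (B = (7*(30 - 12)/(4*(-2 - 12)))*(-635 + 824) = ((7/4)*18/(-14))*189 = ((7/4)*(-1/14)*18)*189 = -9/4*189 = -1701/4 ≈ -425.25)
n(-991) + B = -991 - 1701/4 = -5665/4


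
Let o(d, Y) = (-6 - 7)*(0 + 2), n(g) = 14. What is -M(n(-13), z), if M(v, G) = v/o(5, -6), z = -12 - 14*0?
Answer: 7/13 ≈ 0.53846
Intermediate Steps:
o(d, Y) = -26 (o(d, Y) = -13*2 = -26)
z = -12 (z = -12 - 1*0 = -12 + 0 = -12)
M(v, G) = -v/26 (M(v, G) = v/(-26) = v*(-1/26) = -v/26)
-M(n(-13), z) = -(-1)*14/26 = -1*(-7/13) = 7/13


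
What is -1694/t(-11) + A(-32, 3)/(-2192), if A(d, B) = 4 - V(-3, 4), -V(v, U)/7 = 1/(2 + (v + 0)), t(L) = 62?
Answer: -1856531/67952 ≈ -27.321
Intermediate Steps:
V(v, U) = -7/(2 + v) (V(v, U) = -7/(2 + (v + 0)) = -7/(2 + v))
A(d, B) = -3 (A(d, B) = 4 - (-7)/(2 - 3) = 4 - (-7)/(-1) = 4 - (-7)*(-1) = 4 - 1*7 = 4 - 7 = -3)
-1694/t(-11) + A(-32, 3)/(-2192) = -1694/62 - 3/(-2192) = -1694*1/62 - 3*(-1/2192) = -847/31 + 3/2192 = -1856531/67952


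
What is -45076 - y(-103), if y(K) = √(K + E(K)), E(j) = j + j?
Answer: -45076 - I*√309 ≈ -45076.0 - 17.578*I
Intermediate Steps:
E(j) = 2*j
y(K) = √3*√K (y(K) = √(K + 2*K) = √(3*K) = √3*√K)
-45076 - y(-103) = -45076 - √3*√(-103) = -45076 - √3*I*√103 = -45076 - I*√309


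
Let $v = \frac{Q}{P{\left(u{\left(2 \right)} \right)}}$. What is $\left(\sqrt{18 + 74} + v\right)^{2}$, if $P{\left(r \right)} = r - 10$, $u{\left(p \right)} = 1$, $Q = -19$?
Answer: $\frac{7813}{81} + \frac{76 \sqrt{23}}{9} \approx 136.95$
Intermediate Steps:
$P{\left(r \right)} = -10 + r$
$v = \frac{19}{9}$ ($v = - \frac{19}{-10 + 1} = - \frac{19}{-9} = \left(-19\right) \left(- \frac{1}{9}\right) = \frac{19}{9} \approx 2.1111$)
$\left(\sqrt{18 + 74} + v\right)^{2} = \left(\sqrt{18 + 74} + \frac{19}{9}\right)^{2} = \left(\sqrt{92} + \frac{19}{9}\right)^{2} = \left(2 \sqrt{23} + \frac{19}{9}\right)^{2} = \left(\frac{19}{9} + 2 \sqrt{23}\right)^{2}$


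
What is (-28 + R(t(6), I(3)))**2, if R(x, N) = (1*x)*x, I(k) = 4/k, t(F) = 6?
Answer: 64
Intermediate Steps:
R(x, N) = x**2 (R(x, N) = x*x = x**2)
(-28 + R(t(6), I(3)))**2 = (-28 + 6**2)**2 = (-28 + 36)**2 = 8**2 = 64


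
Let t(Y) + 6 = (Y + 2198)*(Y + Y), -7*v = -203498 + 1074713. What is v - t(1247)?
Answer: -61013983/7 ≈ -8.7163e+6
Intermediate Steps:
v = -871215/7 (v = -(-203498 + 1074713)/7 = -1/7*871215 = -871215/7 ≈ -1.2446e+5)
t(Y) = -6 + 2*Y*(2198 + Y) (t(Y) = -6 + (Y + 2198)*(Y + Y) = -6 + (2198 + Y)*(2*Y) = -6 + 2*Y*(2198 + Y))
v - t(1247) = -871215/7 - (-6 + 2*1247**2 + 4396*1247) = -871215/7 - (-6 + 2*1555009 + 5481812) = -871215/7 - (-6 + 3110018 + 5481812) = -871215/7 - 1*8591824 = -871215/7 - 8591824 = -61013983/7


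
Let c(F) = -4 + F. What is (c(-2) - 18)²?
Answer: 576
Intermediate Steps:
(c(-2) - 18)² = ((-4 - 2) - 18)² = (-6 - 18)² = (-24)² = 576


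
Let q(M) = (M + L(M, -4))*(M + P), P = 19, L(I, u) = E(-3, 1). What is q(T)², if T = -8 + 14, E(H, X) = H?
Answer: 5625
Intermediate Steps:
L(I, u) = -3
T = 6
q(M) = (-3 + M)*(19 + M) (q(M) = (M - 3)*(M + 19) = (-3 + M)*(19 + M))
q(T)² = (-57 + 6² + 16*6)² = (-57 + 36 + 96)² = 75² = 5625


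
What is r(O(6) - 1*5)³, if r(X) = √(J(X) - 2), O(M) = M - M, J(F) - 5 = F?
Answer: -2*I*√2 ≈ -2.8284*I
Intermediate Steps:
J(F) = 5 + F
O(M) = 0
r(X) = √(3 + X) (r(X) = √((5 + X) - 2) = √(3 + X))
r(O(6) - 1*5)³ = (√(3 + (0 - 1*5)))³ = (√(3 + (0 - 5)))³ = (√(3 - 5))³ = (√(-2))³ = (I*√2)³ = -2*I*√2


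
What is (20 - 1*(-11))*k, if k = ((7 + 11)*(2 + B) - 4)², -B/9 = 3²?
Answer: 63037756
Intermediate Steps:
B = -81 (B = -9*3² = -9*9 = -81)
k = 2033476 (k = ((7 + 11)*(2 - 81) - 4)² = (18*(-79) - 4)² = (-1422 - 4)² = (-1426)² = 2033476)
(20 - 1*(-11))*k = (20 - 1*(-11))*2033476 = (20 + 11)*2033476 = 31*2033476 = 63037756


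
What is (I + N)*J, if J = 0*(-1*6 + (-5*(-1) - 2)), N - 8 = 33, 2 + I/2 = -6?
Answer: 0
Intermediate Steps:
I = -16 (I = -4 + 2*(-6) = -4 - 12 = -16)
N = 41 (N = 8 + 33 = 41)
J = 0 (J = 0*(-6 + (5 - 2)) = 0*(-6 + 3) = 0*(-3) = 0)
(I + N)*J = (-16 + 41)*0 = 25*0 = 0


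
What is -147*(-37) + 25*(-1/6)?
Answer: 32609/6 ≈ 5434.8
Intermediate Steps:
-147*(-37) + 25*(-1/6) = 5439 + 25*(-1*⅙) = 5439 + 25*(-⅙) = 5439 - 25/6 = 32609/6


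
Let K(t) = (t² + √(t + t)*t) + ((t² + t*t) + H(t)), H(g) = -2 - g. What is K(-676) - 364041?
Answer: 1007561 - 17576*I*√2 ≈ 1.0076e+6 - 24856.0*I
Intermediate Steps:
K(t) = -2 - t + 3*t² + √2*t^(3/2) (K(t) = (t² + √(t + t)*t) + ((t² + t*t) + (-2 - t)) = (t² + √(2*t)*t) + ((t² + t²) + (-2 - t)) = (t² + (√2*√t)*t) + (2*t² + (-2 - t)) = (t² + √2*t^(3/2)) + (-2 - t + 2*t²) = -2 - t + 3*t² + √2*t^(3/2))
K(-676) - 364041 = (-2 - 1*(-676) + 3*(-676)² + √2*(-676)^(3/2)) - 364041 = (-2 + 676 + 3*456976 + √2*(-17576*I)) - 364041 = (-2 + 676 + 1370928 - 17576*I*√2) - 364041 = (1371602 - 17576*I*√2) - 364041 = 1007561 - 17576*I*√2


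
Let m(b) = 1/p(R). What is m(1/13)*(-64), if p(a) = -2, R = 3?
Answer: 32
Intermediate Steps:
m(b) = -1/2 (m(b) = 1/(-2) = -1/2)
m(1/13)*(-64) = -1/2*(-64) = 32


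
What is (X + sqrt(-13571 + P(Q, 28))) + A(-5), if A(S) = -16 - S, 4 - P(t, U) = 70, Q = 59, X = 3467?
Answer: 3456 + I*sqrt(13637) ≈ 3456.0 + 116.78*I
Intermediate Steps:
P(t, U) = -66 (P(t, U) = 4 - 1*70 = 4 - 70 = -66)
(X + sqrt(-13571 + P(Q, 28))) + A(-5) = (3467 + sqrt(-13571 - 66)) + (-16 - 1*(-5)) = (3467 + sqrt(-13637)) + (-16 + 5) = (3467 + I*sqrt(13637)) - 11 = 3456 + I*sqrt(13637)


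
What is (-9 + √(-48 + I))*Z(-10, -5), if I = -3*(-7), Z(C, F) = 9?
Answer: -81 + 27*I*√3 ≈ -81.0 + 46.765*I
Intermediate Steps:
I = 21
(-9 + √(-48 + I))*Z(-10, -5) = (-9 + √(-48 + 21))*9 = (-9 + √(-27))*9 = (-9 + 3*I*√3)*9 = -81 + 27*I*√3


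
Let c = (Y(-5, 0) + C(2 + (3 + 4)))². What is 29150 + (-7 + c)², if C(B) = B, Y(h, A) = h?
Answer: 29231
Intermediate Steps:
c = 16 (c = (-5 + (2 + (3 + 4)))² = (-5 + (2 + 7))² = (-5 + 9)² = 4² = 16)
29150 + (-7 + c)² = 29150 + (-7 + 16)² = 29150 + 9² = 29150 + 81 = 29231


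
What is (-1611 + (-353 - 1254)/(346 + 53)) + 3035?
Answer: 566569/399 ≈ 1420.0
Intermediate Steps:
(-1611 + (-353 - 1254)/(346 + 53)) + 3035 = (-1611 - 1607/399) + 3035 = -644396/399 + 3035 = 566569/399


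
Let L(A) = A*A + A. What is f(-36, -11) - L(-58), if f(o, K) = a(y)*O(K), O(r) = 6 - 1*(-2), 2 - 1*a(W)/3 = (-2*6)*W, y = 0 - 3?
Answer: -4122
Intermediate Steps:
y = -3
a(W) = 6 + 36*W (a(W) = 6 - 3*(-2*6)*W = 6 - (-36)*W = 6 + 36*W)
O(r) = 8 (O(r) = 6 + 2 = 8)
L(A) = A + A**2 (L(A) = A**2 + A = A + A**2)
f(o, K) = -816 (f(o, K) = (6 + 36*(-3))*8 = (6 - 108)*8 = -102*8 = -816)
f(-36, -11) - L(-58) = -816 - (-58)*(1 - 58) = -816 - (-58)*(-57) = -816 - 1*3306 = -816 - 3306 = -4122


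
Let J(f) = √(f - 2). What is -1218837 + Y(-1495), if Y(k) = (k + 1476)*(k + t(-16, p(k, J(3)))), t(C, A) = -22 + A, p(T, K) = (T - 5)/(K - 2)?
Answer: -1218514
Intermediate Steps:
J(f) = √(-2 + f)
p(T, K) = (-5 + T)/(-2 + K)
Y(k) = -25092 - 17*k (Y(k) = (k + 1476)*(k + (-22 + (-5 + k)/(-2 + √(-2 + 3)))) = (1476 + k)*(k + (-22 + (-5 + k)/(-2 + √1))) = (1476 + k)*(k + (-22 + (-5 + k)/(-2 + 1))) = (1476 + k)*(k + (-22 + (-5 + k)/(-1))) = (1476 + k)*(k + (-22 - (-5 + k))) = (1476 + k)*(k + (-22 + (5 - k))) = (1476 + k)*(k + (-17 - k)) = (1476 + k)*(-17) = -25092 - 17*k)
-1218837 + Y(-1495) = -1218837 + (-25092 - 17*(-1495)) = -1218837 + (-25092 + 25415) = -1218837 + 323 = -1218514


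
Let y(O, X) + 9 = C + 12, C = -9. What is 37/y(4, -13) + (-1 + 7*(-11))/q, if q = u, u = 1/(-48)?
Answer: 22427/6 ≈ 3737.8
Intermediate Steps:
u = -1/48 ≈ -0.020833
q = -1/48 ≈ -0.020833
y(O, X) = -6 (y(O, X) = -9 + (-9 + 12) = -9 + 3 = -6)
37/y(4, -13) + (-1 + 7*(-11))/q = 37/(-6) + (-1 + 7*(-11))/(-1/48) = 37*(-⅙) + (-1 - 77)*(-48) = -37/6 - 78*(-48) = -37/6 + 3744 = 22427/6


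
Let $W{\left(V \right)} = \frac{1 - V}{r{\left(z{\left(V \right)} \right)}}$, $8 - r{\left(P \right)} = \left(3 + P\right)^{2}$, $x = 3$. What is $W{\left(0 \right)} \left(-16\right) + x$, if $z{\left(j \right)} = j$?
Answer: $19$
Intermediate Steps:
$r{\left(P \right)} = 8 - \left(3 + P\right)^{2}$
$W{\left(V \right)} = \frac{1 - V}{8 - \left(3 + V\right)^{2}}$
$W{\left(0 \right)} \left(-16\right) + x = \frac{-1 + 0}{-8 + \left(3 + 0\right)^{2}} \left(-16\right) + 3 = \frac{1}{-8 + 3^{2}} \left(-1\right) \left(-16\right) + 3 = \frac{1}{-8 + 9} \left(-1\right) \left(-16\right) + 3 = 1^{-1} \left(-1\right) \left(-16\right) + 3 = 1 \left(-1\right) \left(-16\right) + 3 = \left(-1\right) \left(-16\right) + 3 = 16 + 3 = 19$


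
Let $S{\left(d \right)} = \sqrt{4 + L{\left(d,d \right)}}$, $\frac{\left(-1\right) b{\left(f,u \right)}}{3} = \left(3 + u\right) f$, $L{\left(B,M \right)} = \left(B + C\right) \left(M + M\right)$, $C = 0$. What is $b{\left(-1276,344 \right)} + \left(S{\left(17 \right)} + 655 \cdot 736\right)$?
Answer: $1810396 + \sqrt{582} \approx 1.8104 \cdot 10^{6}$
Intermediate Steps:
$L{\left(B,M \right)} = 2 B M$ ($L{\left(B,M \right)} = \left(B + 0\right) \left(M + M\right) = B 2 M = 2 B M$)
$b{\left(f,u \right)} = - 3 f \left(3 + u\right)$ ($b{\left(f,u \right)} = - 3 \left(3 + u\right) f = - 3 f \left(3 + u\right)$)
$S{\left(d \right)} = \sqrt{4 + 2 d^{2}}$ ($S{\left(d \right)} = \sqrt{4 + 2 d d} = \sqrt{4 + 2 d^{2}}$)
$b{\left(-1276,344 \right)} + \left(S{\left(17 \right)} + 655 \cdot 736\right) = \left(-3\right) \left(-1276\right) \left(3 + 344\right) + \left(\sqrt{4 + 2 \cdot 17^{2}} + 655 \cdot 736\right) = \left(-3\right) \left(-1276\right) 347 + \left(\sqrt{4 + 2 \cdot 289} + 482080\right) = 1328316 + \left(\sqrt{4 + 578} + 482080\right) = 1328316 + \left(\sqrt{582} + 482080\right) = 1328316 + \left(482080 + \sqrt{582}\right) = 1810396 + \sqrt{582}$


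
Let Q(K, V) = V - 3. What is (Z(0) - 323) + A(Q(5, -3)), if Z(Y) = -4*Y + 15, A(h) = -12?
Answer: -320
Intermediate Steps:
Q(K, V) = -3 + V
Z(Y) = 15 - 4*Y
(Z(0) - 323) + A(Q(5, -3)) = ((15 - 4*0) - 323) - 12 = ((15 + 0) - 323) - 12 = (15 - 323) - 12 = -308 - 12 = -320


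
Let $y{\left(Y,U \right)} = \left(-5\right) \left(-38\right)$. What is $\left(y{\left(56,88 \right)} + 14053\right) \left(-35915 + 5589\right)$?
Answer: $-431933218$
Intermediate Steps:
$y{\left(Y,U \right)} = 190$
$\left(y{\left(56,88 \right)} + 14053\right) \left(-35915 + 5589\right) = \left(190 + 14053\right) \left(-35915 + 5589\right) = 14243 \left(-30326\right) = -431933218$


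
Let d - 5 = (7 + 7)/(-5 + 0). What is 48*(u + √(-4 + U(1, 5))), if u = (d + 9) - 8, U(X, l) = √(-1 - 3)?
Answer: 768/5 + 48*√(-4 + 2*I) ≈ 176.92 + 98.792*I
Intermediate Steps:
U(X, l) = 2*I (U(X, l) = √(-4) = 2*I)
d = 11/5 (d = 5 + (7 + 7)/(-5 + 0) = 5 + 14/(-5) = 5 + 14*(-⅕) = 5 - 14/5 = 11/5 ≈ 2.2000)
u = 16/5 (u = (11/5 + 9) - 8 = 56/5 - 8 = 16/5 ≈ 3.2000)
48*(u + √(-4 + U(1, 5))) = 48*(16/5 + √(-4 + 2*I)) = 768/5 + 48*√(-4 + 2*I)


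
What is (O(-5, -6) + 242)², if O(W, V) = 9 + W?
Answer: 60516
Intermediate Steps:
(O(-5, -6) + 242)² = ((9 - 5) + 242)² = (4 + 242)² = 246² = 60516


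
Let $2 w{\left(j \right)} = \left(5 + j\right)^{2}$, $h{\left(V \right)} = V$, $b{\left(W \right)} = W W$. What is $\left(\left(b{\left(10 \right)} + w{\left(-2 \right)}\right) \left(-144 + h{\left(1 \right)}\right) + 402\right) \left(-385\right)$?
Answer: $\frac{11196955}{2} \approx 5.5985 \cdot 10^{6}$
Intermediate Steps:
$b{\left(W \right)} = W^{2}$
$w{\left(j \right)} = \frac{\left(5 + j\right)^{2}}{2}$
$\left(\left(b{\left(10 \right)} + w{\left(-2 \right)}\right) \left(-144 + h{\left(1 \right)}\right) + 402\right) \left(-385\right) = \left(\left(10^{2} + \frac{\left(5 - 2\right)^{2}}{2}\right) \left(-144 + 1\right) + 402\right) \left(-385\right) = \left(\left(100 + \frac{3^{2}}{2}\right) \left(-143\right) + 402\right) \left(-385\right) = \left(\left(100 + \frac{1}{2} \cdot 9\right) \left(-143\right) + 402\right) \left(-385\right) = \left(\left(100 + \frac{9}{2}\right) \left(-143\right) + 402\right) \left(-385\right) = \left(\frac{209}{2} \left(-143\right) + 402\right) \left(-385\right) = \left(- \frac{29887}{2} + 402\right) \left(-385\right) = \left(- \frac{29083}{2}\right) \left(-385\right) = \frac{11196955}{2}$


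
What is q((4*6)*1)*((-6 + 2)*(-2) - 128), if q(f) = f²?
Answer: -69120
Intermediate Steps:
q((4*6)*1)*((-6 + 2)*(-2) - 128) = ((4*6)*1)²*((-6 + 2)*(-2) - 128) = (24*1)²*(-4*(-2) - 128) = 24²*(8 - 128) = 576*(-120) = -69120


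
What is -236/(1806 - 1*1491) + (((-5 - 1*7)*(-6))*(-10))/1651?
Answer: -616436/520065 ≈ -1.1853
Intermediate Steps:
-236/(1806 - 1*1491) + (((-5 - 1*7)*(-6))*(-10))/1651 = -236/(1806 - 1491) + (((-5 - 7)*(-6))*(-10))*(1/1651) = -236/315 + (-12*(-6)*(-10))*(1/1651) = -236*1/315 + (72*(-10))*(1/1651) = -236/315 - 720*1/1651 = -236/315 - 720/1651 = -616436/520065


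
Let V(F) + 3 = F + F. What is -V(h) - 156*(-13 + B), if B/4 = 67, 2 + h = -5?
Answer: -39763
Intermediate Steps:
h = -7 (h = -2 - 5 = -7)
B = 268 (B = 4*67 = 268)
V(F) = -3 + 2*F (V(F) = -3 + (F + F) = -3 + 2*F)
-V(h) - 156*(-13 + B) = -(-3 + 2*(-7)) - 156*(-13 + 268) = -(-3 - 14) - 156*255 = -1*(-17) - 39780 = 17 - 39780 = -39763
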